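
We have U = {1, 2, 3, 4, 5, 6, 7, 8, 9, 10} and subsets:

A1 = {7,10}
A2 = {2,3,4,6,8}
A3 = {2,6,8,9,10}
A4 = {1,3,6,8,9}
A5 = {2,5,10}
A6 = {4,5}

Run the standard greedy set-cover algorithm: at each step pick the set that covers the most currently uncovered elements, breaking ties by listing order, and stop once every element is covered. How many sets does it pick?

Pick 1: A2 covers 5 new elements (2, 3, 4, 6, 8).
Pick 2: A1 covers 2 new elements (7, 10).
Pick 3: A4 covers 2 new elements (1, 9).
Pick 4: A5 covers 1 new elements (5).
Greedy uses 4 sets.

4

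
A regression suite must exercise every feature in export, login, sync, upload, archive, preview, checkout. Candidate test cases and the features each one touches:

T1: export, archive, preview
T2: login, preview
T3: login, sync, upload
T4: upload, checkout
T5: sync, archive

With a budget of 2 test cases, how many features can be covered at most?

6

Choosing T1, T3 covers {export, login, sync, upload, archive, preview} — 6 features.
No choice of 2 test cases does better; here checkout is left uncovered.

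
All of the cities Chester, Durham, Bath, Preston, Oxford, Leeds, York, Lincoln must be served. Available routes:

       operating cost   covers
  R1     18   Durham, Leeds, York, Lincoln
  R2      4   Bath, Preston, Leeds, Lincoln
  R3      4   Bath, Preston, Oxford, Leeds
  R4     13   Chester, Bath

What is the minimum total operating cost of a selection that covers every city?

35

R1, R3, R4 cover every city at operating cost 18 + 4 + 13 = 35.
Any cover uses at least 3 routes; among all covering selections none totals below 35.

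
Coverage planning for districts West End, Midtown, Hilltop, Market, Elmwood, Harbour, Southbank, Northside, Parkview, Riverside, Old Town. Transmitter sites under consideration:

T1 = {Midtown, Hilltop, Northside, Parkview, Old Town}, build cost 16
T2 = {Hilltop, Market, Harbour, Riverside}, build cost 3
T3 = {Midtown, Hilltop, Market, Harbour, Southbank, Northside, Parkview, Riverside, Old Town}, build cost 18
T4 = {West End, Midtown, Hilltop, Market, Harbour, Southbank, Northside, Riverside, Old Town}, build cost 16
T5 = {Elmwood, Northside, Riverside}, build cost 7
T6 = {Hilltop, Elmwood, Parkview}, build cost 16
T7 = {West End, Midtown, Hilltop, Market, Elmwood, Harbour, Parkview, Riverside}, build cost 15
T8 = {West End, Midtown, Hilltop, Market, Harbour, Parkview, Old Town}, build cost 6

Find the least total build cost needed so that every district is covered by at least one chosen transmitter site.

29

T4, T5, T8 cover every district at build cost 16 + 7 + 6 = 29.
Any cover uses at least 2 transmitter sites; among all covering selections none totals below 29.
Greedy by coverage-per-build cost would pick T2, T8, T5, T4 for 32 — worse than the optimum 29.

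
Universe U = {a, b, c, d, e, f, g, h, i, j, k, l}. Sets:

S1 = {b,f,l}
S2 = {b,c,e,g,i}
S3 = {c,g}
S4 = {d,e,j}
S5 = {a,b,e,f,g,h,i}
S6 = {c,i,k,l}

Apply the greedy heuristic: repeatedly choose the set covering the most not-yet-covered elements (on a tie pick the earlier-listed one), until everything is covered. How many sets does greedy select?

Pick 1: S5 covers 7 new elements (a, b, e, f, g, h, i).
Pick 2: S6 covers 3 new elements (c, k, l).
Pick 3: S4 covers 2 new elements (d, j).
Greedy uses 3 sets.

3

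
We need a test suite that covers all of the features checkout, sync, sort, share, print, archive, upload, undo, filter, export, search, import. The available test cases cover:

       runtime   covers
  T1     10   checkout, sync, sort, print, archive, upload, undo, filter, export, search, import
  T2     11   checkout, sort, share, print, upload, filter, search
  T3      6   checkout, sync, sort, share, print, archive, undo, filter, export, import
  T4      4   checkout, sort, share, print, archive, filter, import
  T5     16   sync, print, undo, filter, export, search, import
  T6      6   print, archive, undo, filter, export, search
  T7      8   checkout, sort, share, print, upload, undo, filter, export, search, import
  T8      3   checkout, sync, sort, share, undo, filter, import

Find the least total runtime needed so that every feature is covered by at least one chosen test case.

T1, T8 cover every feature at runtime 10 + 3 = 13.
Any cover uses at least 2 test cases; among all covering selections none totals below 13.
Greedy by coverage-per-runtime would pick T8, T6, T7 for 17 — worse than the optimum 13.

13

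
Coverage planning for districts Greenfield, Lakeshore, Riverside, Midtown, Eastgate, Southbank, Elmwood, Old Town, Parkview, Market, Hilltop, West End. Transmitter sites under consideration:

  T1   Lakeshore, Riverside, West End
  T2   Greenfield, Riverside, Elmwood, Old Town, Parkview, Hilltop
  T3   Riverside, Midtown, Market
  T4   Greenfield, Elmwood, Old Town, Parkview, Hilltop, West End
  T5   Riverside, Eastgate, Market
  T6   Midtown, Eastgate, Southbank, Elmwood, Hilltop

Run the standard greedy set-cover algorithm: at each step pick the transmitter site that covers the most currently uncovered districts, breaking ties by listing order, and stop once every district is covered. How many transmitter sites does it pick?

4

Pick 1: T2 covers 6 new districts (Greenfield, Riverside, Elmwood, Old Town, Parkview, Hilltop).
Pick 2: T6 covers 3 new districts (Midtown, Eastgate, Southbank).
Pick 3: T1 covers 2 new districts (Lakeshore, West End).
Pick 4: T3 covers 1 new districts (Market).
Greedy uses 4 transmitter sites.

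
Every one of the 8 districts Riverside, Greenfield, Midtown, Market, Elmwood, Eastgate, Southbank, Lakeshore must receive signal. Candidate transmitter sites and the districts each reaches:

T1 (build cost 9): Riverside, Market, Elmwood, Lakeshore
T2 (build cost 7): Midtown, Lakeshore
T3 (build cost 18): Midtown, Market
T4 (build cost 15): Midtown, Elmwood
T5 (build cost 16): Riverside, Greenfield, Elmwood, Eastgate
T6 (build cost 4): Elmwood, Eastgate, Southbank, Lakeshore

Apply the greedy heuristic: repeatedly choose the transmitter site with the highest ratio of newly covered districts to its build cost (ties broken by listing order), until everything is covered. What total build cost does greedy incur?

36

Pick 1: T6 adds 4 new (Elmwood, Eastgate, Southbank, Lakeshore) at build cost 4 (ratio 4/4).
Pick 2: T1 adds 2 new (Riverside, Market) at build cost 9 (ratio 2/9).
Pick 3: T2 adds 1 new (Midtown) at build cost 7 (ratio 1/7).
Pick 4: T5 adds 1 new (Greenfield) at build cost 16 (ratio 1/16).
Greedy total build cost: 4 + 9 + 7 + 16 = 36.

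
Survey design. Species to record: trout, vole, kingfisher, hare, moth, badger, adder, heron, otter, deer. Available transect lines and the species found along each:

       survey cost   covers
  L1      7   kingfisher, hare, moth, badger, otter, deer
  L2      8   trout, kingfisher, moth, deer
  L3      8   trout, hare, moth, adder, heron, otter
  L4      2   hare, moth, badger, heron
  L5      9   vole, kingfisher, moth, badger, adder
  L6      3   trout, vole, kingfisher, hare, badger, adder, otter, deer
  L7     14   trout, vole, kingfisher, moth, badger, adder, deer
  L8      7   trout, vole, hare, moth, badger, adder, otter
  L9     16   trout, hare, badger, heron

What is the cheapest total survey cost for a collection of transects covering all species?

L4, L6 cover every species at survey cost 2 + 3 = 5.
Any cover uses at least 2 transects; among all covering selections none totals below 5.

5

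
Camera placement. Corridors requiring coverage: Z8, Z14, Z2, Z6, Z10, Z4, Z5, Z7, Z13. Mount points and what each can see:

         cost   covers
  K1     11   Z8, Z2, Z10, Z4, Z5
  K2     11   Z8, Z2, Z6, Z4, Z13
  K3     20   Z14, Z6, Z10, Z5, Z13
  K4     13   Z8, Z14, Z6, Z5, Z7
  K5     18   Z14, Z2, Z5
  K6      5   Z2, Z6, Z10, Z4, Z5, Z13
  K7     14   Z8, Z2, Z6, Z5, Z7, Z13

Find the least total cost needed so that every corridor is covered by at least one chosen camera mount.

18

K4, K6 cover every corridor at cost 13 + 5 = 18.
Any cover uses at least 2 camera mounts; among all covering selections none totals below 18.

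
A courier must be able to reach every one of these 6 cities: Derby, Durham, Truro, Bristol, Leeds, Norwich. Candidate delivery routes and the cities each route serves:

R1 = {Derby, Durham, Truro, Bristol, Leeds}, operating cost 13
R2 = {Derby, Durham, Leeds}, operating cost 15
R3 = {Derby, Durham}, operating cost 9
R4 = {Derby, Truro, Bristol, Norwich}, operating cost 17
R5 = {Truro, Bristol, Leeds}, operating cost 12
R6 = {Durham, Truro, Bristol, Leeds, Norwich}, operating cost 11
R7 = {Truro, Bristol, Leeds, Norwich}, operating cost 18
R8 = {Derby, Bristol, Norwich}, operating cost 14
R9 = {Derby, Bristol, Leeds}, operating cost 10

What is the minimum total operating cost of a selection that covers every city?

R3, R6 cover every city at operating cost 9 + 11 = 20.
Any cover uses at least 2 routes; among all covering selections none totals below 20.

20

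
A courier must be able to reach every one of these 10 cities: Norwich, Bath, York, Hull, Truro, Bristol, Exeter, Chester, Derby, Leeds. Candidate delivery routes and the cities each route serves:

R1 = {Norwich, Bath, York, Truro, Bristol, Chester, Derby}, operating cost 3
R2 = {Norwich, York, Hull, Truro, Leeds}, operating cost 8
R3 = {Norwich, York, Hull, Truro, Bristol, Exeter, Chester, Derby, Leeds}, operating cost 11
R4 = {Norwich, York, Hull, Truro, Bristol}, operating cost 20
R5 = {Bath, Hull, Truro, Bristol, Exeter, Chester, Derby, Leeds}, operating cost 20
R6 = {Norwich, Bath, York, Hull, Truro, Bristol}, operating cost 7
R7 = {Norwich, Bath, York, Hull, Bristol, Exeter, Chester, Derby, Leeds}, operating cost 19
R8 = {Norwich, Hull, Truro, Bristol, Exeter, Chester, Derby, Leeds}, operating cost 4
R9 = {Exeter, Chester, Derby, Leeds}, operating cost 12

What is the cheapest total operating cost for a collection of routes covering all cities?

7

R1, R8 cover every city at operating cost 3 + 4 = 7.
Any cover uses at least 2 routes; among all covering selections none totals below 7.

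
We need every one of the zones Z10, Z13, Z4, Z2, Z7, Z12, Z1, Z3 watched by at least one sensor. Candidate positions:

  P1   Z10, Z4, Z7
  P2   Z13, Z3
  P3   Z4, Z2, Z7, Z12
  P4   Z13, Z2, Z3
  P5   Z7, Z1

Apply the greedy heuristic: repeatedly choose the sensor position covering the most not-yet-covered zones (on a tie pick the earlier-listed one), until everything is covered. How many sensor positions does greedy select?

Pick 1: P3 covers 4 new zones (Z4, Z2, Z7, Z12).
Pick 2: P2 covers 2 new zones (Z13, Z3).
Pick 3: P1 covers 1 new zones (Z10).
Pick 4: P5 covers 1 new zones (Z1).
Greedy uses 4 sensor positions.

4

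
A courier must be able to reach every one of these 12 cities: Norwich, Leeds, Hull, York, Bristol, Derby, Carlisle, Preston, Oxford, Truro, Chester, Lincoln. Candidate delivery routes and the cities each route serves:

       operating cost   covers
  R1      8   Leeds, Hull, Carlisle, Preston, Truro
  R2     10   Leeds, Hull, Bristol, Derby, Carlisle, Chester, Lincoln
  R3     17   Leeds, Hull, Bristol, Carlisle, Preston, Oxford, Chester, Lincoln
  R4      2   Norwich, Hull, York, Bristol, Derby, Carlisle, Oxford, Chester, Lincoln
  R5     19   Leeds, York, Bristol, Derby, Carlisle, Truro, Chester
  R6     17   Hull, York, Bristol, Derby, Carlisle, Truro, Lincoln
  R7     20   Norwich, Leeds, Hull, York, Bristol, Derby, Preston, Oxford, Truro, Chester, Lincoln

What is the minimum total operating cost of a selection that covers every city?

R1, R4 cover every city at operating cost 8 + 2 = 10.
Any cover uses at least 2 routes; among all covering selections none totals below 10.

10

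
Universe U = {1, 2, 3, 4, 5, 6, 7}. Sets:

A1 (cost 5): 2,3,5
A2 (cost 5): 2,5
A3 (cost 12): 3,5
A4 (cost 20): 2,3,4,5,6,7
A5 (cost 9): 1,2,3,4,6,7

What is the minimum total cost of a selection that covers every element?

A1, A5 cover every element at cost 5 + 9 = 14.
Any cover uses at least 2 sets; among all covering selections none totals below 14.

14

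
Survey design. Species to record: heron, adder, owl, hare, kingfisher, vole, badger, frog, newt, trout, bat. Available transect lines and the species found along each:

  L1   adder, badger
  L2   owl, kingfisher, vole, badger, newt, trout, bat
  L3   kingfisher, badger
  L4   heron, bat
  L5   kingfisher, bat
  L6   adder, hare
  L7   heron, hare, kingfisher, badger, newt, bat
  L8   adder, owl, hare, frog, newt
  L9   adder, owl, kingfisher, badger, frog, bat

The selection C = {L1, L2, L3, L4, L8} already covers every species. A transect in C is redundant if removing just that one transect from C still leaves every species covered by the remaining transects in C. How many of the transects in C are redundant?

2

Drop L1: the rest still cover every species — redundant.
Drop L2: vole, trout uncovered — not redundant.
Drop L3: the rest still cover every species — redundant.
Drop L4: heron uncovered — not redundant.
Drop L8: hare, frog uncovered — not redundant.
2 redundant: L1, L3.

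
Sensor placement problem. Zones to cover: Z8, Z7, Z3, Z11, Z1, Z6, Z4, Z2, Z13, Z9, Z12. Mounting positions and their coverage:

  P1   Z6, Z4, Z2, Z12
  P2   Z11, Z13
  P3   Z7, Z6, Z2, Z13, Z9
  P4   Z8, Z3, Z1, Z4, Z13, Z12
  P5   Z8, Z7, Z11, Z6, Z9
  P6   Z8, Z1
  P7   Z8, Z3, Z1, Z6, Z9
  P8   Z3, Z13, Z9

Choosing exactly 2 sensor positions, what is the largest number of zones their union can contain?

Choosing P3, P4 covers {Z8, Z7, Z3, Z1, Z6, Z4, Z2, Z13, Z9, Z12} — 10 zones.
No choice of 2 sensor positions does better; here Z11 is left uncovered.

10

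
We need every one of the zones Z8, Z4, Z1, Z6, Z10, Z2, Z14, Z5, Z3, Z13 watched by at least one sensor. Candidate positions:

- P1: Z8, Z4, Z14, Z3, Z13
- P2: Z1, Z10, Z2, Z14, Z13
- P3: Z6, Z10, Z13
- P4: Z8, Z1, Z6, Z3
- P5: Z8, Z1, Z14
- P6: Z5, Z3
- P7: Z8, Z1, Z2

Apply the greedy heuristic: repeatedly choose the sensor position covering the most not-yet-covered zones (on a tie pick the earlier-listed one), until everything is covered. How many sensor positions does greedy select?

4

Pick 1: P1 covers 5 new zones (Z8, Z4, Z14, Z3, Z13).
Pick 2: P2 covers 3 new zones (Z1, Z10, Z2).
Pick 3: P3 covers 1 new zones (Z6).
Pick 4: P6 covers 1 new zones (Z5).
Greedy uses 4 sensor positions.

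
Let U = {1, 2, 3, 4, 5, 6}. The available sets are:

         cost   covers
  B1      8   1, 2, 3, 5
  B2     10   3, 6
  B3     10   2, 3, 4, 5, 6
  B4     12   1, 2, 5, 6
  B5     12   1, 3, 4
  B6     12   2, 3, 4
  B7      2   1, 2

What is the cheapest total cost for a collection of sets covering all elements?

12

B3, B7 cover every element at cost 10 + 2 = 12.
Any cover uses at least 2 sets; among all covering selections none totals below 12.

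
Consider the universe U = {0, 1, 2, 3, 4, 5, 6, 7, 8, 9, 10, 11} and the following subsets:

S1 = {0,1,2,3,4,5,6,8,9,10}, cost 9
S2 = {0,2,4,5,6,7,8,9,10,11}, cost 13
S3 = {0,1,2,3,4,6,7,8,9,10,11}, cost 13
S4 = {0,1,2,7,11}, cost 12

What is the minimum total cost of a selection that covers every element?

21

S1, S4 cover every element at cost 9 + 12 = 21.
Any cover uses at least 2 sets; among all covering selections none totals below 21.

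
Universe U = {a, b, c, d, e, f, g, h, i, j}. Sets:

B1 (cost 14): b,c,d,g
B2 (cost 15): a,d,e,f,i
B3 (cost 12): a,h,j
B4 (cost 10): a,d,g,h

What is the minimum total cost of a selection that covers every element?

B1, B2, B3 cover every element at cost 14 + 15 + 12 = 41.
Any cover uses at least 3 sets; among all covering selections none totals below 41.

41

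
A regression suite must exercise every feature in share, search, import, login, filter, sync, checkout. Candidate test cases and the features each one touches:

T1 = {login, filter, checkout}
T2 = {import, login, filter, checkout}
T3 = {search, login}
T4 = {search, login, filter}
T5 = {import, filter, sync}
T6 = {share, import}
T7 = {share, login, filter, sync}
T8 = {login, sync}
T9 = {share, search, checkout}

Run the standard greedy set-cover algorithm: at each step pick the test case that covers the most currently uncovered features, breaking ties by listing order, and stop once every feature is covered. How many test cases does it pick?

3

Pick 1: T2 covers 4 new features (import, login, filter, checkout).
Pick 2: T7 covers 2 new features (share, sync).
Pick 3: T3 covers 1 new features (search).
Greedy uses 3 test cases.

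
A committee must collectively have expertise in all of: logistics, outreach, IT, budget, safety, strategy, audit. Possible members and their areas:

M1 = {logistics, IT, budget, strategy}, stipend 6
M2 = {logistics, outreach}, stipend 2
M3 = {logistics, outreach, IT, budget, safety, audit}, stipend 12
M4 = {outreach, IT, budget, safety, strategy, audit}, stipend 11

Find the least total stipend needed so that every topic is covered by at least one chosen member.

M2, M4 cover every topic at stipend 2 + 11 = 13.
Any cover uses at least 2 members; among all covering selections none totals below 13.
Greedy by coverage-per-stipend would pick M2, M1, M4 for 19 — worse than the optimum 13.

13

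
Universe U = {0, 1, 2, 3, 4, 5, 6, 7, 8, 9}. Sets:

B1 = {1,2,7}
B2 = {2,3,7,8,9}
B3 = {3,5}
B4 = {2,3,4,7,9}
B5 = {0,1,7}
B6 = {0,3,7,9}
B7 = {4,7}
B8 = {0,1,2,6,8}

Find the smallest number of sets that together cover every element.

B3, B4, B8 together cover {0, 1, 2, 3, 4, 5, 6, 7, 8, 9} — every element.
No 2 of the 8 sets cover everything (all 28 pairs fall short), so 3 is minimum.
Greedy (largest uncovered first) would take B2, B8, B3, B4 — 4 sets — but 3 suffice.

3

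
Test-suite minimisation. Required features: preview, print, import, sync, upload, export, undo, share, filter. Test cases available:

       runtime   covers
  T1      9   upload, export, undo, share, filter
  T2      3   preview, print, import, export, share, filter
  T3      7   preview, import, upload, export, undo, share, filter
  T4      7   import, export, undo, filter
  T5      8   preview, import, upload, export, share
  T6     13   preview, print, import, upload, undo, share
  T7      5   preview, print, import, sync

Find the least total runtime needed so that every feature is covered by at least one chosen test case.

12

T3, T7 cover every feature at runtime 7 + 5 = 12.
Any cover uses at least 2 test cases; among all covering selections none totals below 12.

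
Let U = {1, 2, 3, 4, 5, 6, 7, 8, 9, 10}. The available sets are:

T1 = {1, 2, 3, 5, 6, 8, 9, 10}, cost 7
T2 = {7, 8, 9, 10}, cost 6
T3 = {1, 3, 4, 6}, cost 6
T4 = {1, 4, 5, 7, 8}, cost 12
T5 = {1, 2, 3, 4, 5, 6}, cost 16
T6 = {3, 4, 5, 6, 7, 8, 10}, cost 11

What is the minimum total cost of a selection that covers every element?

T1, T6 cover every element at cost 7 + 11 = 18.
Any cover uses at least 2 sets; among all covering selections none totals below 18.

18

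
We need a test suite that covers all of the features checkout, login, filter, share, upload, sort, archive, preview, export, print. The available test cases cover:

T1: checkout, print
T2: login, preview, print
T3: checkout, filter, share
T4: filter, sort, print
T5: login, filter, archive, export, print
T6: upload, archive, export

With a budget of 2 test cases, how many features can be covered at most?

7

Choosing T3, T5 covers {checkout, login, filter, share, archive, export, print} — 7 features.
No choice of 2 test cases does better; here upload, sort, preview are left uncovered.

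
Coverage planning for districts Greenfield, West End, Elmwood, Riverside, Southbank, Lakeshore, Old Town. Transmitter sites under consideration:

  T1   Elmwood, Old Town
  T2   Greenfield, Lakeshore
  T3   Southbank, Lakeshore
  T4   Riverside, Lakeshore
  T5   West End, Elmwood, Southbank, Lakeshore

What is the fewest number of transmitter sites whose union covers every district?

4

T1, T2, T4, T5 together cover {Greenfield, West End, Elmwood, Riverside, Southbank, Lakeshore, Old Town} — every district.
No 3 of the 5 transmitter sites cover everything (all 10 triples fall short), so 4 is minimum.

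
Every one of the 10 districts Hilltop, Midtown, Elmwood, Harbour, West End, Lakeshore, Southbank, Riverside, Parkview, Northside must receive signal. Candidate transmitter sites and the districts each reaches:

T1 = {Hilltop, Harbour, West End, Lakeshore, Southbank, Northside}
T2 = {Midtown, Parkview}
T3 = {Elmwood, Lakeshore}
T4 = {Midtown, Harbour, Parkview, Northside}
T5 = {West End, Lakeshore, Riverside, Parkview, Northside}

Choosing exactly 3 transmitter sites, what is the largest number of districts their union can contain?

9

Choosing T1, T2, T3 covers {Hilltop, Midtown, Elmwood, Harbour, West End, Lakeshore, Southbank, Parkview, Northside} — 9 districts.
No choice of 3 transmitter sites does better; here Riverside is left uncovered.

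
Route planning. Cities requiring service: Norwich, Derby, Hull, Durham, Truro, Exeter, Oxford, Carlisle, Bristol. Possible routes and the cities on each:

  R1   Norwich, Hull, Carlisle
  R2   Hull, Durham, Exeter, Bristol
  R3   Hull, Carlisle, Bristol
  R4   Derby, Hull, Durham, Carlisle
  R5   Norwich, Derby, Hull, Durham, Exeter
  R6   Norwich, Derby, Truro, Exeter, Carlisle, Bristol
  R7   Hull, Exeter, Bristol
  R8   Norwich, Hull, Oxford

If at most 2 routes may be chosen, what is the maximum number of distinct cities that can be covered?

Choosing R2, R6 covers {Norwich, Derby, Hull, Durham, Truro, Exeter, Carlisle, Bristol} — 8 cities.
No choice of 2 routes does better; here Oxford is left uncovered.

8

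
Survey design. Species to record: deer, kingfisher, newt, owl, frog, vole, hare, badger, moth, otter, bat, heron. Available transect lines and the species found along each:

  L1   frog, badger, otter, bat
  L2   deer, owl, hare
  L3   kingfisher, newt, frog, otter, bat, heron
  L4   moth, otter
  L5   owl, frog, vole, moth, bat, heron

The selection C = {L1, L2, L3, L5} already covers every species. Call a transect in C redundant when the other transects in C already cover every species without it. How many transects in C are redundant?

0

Drop L1: badger uncovered — not redundant.
Drop L2: deer, hare uncovered — not redundant.
Drop L3: kingfisher, newt uncovered — not redundant.
Drop L5: vole, moth uncovered — not redundant.
None of the transects in C is redundant.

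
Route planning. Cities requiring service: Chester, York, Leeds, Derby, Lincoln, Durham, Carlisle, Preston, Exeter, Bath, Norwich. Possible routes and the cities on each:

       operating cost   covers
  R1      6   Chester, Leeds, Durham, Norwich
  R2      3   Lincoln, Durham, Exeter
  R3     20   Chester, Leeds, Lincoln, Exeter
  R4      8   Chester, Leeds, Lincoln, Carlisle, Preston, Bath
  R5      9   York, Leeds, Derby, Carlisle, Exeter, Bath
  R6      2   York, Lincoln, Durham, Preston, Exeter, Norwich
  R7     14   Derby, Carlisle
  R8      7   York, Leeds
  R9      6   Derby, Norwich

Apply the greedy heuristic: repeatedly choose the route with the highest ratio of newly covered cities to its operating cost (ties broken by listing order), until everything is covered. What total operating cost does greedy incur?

Pick 1: R6 adds 6 new (York, Lincoln, Durham, Preston, Exeter, Norwich) at operating cost 2 (ratio 6/2).
Pick 2: R4 adds 4 new (Chester, Leeds, Carlisle, Bath) at operating cost 8 (ratio 4/8).
Pick 3: R9 adds 1 new (Derby) at operating cost 6 (ratio 1/6).
Greedy total operating cost: 2 + 8 + 6 = 16.

16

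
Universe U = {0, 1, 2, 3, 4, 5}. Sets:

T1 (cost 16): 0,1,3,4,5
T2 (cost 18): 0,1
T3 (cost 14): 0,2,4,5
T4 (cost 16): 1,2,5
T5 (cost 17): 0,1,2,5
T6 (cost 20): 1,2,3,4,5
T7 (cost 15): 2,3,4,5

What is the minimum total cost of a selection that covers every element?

30

T1, T3 cover every element at cost 16 + 14 = 30.
Any cover uses at least 2 sets; among all covering selections none totals below 30.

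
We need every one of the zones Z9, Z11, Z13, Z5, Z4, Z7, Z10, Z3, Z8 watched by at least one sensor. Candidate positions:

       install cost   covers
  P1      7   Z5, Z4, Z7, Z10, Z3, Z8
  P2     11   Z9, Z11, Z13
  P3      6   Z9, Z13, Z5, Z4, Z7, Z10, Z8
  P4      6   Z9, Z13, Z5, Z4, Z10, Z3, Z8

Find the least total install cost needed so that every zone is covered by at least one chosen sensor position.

P1, P2 cover every zone at install cost 7 + 11 = 18.
Any cover uses at least 2 sensor positions; among all covering selections none totals below 18.

18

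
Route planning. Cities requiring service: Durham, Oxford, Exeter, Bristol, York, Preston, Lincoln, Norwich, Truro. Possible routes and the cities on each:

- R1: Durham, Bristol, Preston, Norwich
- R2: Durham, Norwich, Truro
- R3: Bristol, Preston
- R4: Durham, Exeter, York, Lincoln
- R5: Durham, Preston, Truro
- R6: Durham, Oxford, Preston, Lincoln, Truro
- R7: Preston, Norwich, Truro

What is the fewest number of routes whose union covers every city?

R1, R4, R6 together cover {Durham, Oxford, Exeter, Bristol, York, Preston, Lincoln, Norwich, Truro} — every city.
No 2 of the 7 routes cover everything (all 21 pairs fall short), so 3 is minimum.

3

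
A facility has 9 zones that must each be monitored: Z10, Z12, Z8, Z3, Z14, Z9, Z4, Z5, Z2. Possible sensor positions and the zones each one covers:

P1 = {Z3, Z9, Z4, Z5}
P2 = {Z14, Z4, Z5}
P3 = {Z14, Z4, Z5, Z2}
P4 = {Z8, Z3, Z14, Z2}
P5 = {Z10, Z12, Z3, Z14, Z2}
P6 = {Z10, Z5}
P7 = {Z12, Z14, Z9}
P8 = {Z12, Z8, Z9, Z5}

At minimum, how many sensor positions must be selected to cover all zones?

3

P1, P4, P5 together cover {Z10, Z12, Z8, Z3, Z14, Z9, Z4, Z5, Z2} — every zone.
No 2 of the 8 sensor positions cover everything (all 28 pairs fall short), so 3 is minimum.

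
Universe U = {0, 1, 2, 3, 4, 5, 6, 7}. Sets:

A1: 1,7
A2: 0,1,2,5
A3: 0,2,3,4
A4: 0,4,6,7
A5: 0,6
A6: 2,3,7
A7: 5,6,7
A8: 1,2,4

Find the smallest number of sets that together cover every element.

3

A1, A3, A7 together cover {0, 1, 2, 3, 4, 5, 6, 7} — every element.
No 2 of the 8 sets cover everything (all 28 pairs fall short), so 3 is minimum.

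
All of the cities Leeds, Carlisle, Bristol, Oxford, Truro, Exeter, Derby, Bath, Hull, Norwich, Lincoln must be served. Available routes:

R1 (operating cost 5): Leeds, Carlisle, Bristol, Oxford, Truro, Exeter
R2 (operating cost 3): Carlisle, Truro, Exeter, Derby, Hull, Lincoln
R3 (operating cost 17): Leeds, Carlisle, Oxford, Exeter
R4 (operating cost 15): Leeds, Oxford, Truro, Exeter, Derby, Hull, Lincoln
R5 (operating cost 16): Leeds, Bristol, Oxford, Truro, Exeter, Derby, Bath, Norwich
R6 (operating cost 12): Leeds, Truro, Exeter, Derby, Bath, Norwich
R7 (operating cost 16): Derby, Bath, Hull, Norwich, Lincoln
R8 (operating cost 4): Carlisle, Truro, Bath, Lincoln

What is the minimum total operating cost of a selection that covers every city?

19

R2, R5 cover every city at operating cost 3 + 16 = 19.
Any cover uses at least 2 routes; among all covering selections none totals below 19.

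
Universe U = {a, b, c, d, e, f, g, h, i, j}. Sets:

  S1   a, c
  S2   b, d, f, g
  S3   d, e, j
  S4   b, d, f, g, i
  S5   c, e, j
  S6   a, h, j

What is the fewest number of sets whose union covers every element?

S4, S5, S6 together cover {a, b, c, d, e, f, g, h, i, j} — every element.
No 2 of the 6 sets cover everything (all 15 pairs fall short), so 3 is minimum.

3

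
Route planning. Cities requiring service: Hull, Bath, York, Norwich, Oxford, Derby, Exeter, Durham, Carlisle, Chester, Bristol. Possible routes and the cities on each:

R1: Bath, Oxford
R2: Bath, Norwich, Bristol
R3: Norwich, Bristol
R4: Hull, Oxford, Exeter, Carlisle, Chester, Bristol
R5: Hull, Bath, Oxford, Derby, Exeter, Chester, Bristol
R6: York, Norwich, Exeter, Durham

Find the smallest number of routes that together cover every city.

3

R4, R5, R6 together cover {Hull, Bath, York, Norwich, Oxford, Derby, Exeter, Durham, Carlisle, Chester, Bristol} — every city.
No 2 of the 6 routes cover everything (all 15 pairs fall short), so 3 is minimum.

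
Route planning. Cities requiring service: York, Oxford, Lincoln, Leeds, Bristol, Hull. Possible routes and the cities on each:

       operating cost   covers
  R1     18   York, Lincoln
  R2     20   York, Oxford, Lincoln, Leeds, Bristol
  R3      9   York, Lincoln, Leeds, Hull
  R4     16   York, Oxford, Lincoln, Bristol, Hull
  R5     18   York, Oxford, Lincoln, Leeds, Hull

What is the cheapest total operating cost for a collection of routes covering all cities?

25

R3, R4 cover every city at operating cost 9 + 16 = 25.
Any cover uses at least 2 routes; among all covering selections none totals below 25.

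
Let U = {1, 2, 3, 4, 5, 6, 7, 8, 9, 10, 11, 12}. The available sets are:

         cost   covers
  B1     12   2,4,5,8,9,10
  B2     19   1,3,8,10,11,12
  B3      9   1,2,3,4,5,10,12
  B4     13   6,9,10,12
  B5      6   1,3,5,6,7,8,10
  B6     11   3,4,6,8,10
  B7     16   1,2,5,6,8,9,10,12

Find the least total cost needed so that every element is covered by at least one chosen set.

B1, B2, B5 cover every element at cost 12 + 19 + 6 = 37.
Any cover uses at least 3 sets; among all covering selections none totals below 37.

37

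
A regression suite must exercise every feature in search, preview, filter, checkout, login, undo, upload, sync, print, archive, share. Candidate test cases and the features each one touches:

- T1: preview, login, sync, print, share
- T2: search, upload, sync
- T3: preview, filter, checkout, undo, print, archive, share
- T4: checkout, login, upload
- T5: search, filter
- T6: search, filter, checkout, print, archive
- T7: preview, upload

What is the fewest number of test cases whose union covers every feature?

3

T1, T2, T3 together cover {search, preview, filter, checkout, login, undo, upload, sync, print, archive, share} — every feature.
No 2 of the 7 test cases cover everything (all 21 pairs fall short), so 3 is minimum.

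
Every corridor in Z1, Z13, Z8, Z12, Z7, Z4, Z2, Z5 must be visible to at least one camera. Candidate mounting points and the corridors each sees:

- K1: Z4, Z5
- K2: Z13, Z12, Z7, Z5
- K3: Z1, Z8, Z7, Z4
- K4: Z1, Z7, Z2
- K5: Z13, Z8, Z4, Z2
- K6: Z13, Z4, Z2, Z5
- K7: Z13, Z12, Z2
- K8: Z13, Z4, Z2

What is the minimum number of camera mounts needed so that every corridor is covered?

K1, K3, K7 together cover {Z1, Z13, Z8, Z12, Z7, Z4, Z2, Z5} — every corridor.
No 2 of the 8 camera mounts cover everything (all 28 pairs fall short), so 3 is minimum.

3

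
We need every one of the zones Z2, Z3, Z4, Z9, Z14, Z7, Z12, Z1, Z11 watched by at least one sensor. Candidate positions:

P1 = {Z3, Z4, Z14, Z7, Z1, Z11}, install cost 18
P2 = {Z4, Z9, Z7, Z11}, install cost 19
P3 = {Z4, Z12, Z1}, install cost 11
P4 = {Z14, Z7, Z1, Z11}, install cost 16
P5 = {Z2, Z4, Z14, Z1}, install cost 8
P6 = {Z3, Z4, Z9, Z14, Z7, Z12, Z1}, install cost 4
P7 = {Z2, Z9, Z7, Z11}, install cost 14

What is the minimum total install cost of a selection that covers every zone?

P6, P7 cover every zone at install cost 4 + 14 = 18.
Any cover uses at least 2 sensor positions; among all covering selections none totals below 18.

18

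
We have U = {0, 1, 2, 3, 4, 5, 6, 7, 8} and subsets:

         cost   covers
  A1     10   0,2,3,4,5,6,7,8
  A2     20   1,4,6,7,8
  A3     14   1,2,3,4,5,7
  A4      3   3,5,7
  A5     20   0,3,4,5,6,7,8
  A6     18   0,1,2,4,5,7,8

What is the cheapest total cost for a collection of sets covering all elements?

A1, A3 cover every element at cost 10 + 14 = 24.
Any cover uses at least 2 sets; among all covering selections none totals below 24.
Greedy by coverage-per-cost would pick A4, A1, A3 for 27 — worse than the optimum 24.

24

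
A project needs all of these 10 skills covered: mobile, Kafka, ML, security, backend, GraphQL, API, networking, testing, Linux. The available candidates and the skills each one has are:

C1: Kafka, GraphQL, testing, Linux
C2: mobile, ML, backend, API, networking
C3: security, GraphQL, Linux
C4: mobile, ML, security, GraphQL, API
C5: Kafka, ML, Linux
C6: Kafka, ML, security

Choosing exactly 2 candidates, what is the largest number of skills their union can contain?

9

Choosing C1, C2 covers {mobile, Kafka, ML, backend, GraphQL, API, networking, testing, Linux} — 9 skills.
No choice of 2 candidates does better; here security is left uncovered.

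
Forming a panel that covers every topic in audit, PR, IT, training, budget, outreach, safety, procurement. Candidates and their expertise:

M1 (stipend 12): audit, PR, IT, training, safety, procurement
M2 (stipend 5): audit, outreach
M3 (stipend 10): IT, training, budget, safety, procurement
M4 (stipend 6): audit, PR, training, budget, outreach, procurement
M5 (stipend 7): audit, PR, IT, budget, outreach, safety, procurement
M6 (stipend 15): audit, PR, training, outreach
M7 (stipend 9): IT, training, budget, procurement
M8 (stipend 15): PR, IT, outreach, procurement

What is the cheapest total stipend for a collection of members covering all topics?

M4, M5 cover every topic at stipend 6 + 7 = 13.
Any cover uses at least 2 members; among all covering selections none totals below 13.

13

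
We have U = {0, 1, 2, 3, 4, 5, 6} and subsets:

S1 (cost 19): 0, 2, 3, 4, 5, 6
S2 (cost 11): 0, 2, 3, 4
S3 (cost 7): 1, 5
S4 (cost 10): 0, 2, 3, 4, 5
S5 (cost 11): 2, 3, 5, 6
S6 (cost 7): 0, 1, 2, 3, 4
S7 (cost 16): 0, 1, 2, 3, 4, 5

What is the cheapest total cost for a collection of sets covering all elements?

18

S5, S6 cover every element at cost 11 + 7 = 18.
Any cover uses at least 2 sets; among all covering selections none totals below 18.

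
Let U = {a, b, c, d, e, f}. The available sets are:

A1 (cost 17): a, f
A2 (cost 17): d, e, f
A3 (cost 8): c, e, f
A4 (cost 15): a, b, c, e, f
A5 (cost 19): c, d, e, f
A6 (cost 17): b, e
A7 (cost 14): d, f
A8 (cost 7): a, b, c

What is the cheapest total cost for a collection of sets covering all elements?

24

A2, A8 cover every element at cost 17 + 7 = 24.
Any cover uses at least 2 sets; among all covering selections none totals below 24.
Greedy by coverage-per-cost would pick A8, A3, A7 for 29 — worse than the optimum 24.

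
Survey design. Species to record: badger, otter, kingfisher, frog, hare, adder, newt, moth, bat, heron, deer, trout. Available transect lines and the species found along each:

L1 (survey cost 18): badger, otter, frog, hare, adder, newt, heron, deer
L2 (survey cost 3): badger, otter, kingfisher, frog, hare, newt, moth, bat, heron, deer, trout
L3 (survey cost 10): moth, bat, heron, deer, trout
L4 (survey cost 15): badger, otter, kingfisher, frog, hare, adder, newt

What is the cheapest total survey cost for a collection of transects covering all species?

18

L2, L4 cover every species at survey cost 3 + 15 = 18.
Any cover uses at least 2 transects; among all covering selections none totals below 18.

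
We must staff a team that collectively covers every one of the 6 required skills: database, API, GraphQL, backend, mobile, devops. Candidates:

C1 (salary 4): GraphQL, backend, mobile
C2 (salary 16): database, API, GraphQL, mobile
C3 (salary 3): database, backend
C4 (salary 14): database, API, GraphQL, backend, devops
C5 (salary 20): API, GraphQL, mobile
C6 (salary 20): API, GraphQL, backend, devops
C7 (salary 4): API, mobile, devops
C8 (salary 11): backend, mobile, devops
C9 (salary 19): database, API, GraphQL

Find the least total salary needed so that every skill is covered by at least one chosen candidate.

11

C1, C3, C7 cover every skill at salary 4 + 3 + 4 = 11.
Any cover uses at least 2 candidates; among all covering selections none totals below 11.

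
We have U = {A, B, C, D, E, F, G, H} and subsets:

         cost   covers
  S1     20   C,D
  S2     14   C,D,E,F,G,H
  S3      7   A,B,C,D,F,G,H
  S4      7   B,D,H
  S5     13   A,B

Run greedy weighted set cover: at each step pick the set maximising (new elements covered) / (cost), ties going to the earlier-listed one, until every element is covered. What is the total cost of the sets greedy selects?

21

Pick 1: S3 adds 7 new (A, B, C, D, F, G, H) at cost 7 (ratio 7/7).
Pick 2: S2 adds 1 new (E) at cost 14 (ratio 1/14).
Greedy total cost: 7 + 14 = 21.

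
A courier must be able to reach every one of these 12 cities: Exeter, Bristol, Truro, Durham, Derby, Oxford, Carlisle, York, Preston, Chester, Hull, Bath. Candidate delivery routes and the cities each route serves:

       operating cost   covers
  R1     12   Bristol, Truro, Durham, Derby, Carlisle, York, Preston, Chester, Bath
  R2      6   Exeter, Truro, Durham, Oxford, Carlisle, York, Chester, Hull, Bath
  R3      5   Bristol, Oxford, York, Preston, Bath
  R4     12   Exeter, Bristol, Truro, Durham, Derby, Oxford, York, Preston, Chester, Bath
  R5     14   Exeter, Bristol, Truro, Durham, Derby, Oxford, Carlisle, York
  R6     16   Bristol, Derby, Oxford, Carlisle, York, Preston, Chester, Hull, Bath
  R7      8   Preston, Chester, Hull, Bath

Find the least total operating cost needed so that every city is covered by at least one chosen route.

18

R1, R2 cover every city at operating cost 12 + 6 = 18.
Any cover uses at least 2 routes; among all covering selections none totals below 18.
Greedy by coverage-per-operating cost would pick R2, R3, R1 for 23 — worse than the optimum 18.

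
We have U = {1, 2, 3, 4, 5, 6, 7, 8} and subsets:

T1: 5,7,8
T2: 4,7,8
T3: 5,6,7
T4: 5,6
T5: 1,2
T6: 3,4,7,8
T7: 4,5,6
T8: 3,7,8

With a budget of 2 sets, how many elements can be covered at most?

6

Choosing T3, T6 covers {3, 4, 5, 6, 7, 8} — 6 elements.
No choice of 2 sets does better; here 1, 2 are left uncovered.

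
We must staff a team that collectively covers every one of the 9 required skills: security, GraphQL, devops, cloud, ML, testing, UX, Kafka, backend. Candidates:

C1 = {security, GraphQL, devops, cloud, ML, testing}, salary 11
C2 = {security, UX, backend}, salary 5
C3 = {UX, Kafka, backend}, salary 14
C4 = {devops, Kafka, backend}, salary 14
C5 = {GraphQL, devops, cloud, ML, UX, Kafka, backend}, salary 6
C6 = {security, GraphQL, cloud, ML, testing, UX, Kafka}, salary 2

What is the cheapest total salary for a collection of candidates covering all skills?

8

C5, C6 cover every skill at salary 6 + 2 = 8.
Any cover uses at least 2 candidates; among all covering selections none totals below 8.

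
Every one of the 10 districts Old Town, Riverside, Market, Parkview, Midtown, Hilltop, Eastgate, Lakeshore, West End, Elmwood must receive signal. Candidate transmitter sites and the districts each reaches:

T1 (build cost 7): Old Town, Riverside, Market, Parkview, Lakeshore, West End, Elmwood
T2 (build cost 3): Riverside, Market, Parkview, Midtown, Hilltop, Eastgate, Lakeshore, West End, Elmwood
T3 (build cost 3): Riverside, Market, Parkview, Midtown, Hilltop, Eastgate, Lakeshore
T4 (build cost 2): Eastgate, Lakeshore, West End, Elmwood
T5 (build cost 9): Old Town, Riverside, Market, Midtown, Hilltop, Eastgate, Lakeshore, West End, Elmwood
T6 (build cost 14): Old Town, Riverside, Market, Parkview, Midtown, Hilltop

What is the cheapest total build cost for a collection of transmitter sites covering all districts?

10

T1, T2 cover every district at build cost 7 + 3 = 10.
Any cover uses at least 2 transmitter sites; among all covering selections none totals below 10.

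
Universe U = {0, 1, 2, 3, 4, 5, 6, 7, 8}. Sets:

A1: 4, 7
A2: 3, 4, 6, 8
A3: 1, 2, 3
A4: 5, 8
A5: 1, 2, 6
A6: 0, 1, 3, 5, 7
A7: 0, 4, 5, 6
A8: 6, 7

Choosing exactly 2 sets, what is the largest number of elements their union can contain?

Choosing A2, A6 covers {0, 1, 3, 4, 5, 6, 7, 8} — 8 elements.
No choice of 2 sets does better; here 2 is left uncovered.

8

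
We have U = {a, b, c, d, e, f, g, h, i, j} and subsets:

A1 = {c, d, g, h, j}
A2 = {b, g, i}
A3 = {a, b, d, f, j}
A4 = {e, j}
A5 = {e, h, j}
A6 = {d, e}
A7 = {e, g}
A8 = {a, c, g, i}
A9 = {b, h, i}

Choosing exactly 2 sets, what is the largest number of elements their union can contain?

Choosing A1, A3 covers {a, b, c, d, f, g, h, j} — 8 elements.
No choice of 2 sets does better; here e, i are left uncovered.

8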